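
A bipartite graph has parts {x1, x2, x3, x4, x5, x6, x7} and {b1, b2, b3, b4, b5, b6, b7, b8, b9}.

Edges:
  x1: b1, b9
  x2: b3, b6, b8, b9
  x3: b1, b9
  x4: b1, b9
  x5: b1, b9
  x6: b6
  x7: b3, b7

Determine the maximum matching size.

A valid assignment of size 5: x1→b1, x2→b8, x3→b9, x6→b6, x7→b3.
The set {x1, x3, x4, x5} has only 2 neighbours ({b1, b9}), so by Hall's theorem at most 5 of the 7 left vertices can be matched.

5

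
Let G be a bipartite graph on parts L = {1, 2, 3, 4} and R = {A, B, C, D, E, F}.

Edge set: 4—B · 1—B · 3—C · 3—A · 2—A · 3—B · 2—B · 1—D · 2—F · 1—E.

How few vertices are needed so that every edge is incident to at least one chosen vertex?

4

A maximum matching has 4 edges (e.g. 1–E, 2–F, 3–C, 4–B).
By König's theorem the minimum vertex cover has the same size. One such cover is {1, 2, 3, 4}.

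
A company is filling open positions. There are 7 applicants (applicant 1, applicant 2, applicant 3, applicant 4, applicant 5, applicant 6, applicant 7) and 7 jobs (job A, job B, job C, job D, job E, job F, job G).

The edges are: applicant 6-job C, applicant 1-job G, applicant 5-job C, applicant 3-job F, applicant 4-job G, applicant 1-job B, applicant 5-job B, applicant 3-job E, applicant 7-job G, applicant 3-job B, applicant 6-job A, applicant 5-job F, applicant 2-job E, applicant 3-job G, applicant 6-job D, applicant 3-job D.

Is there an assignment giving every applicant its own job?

The set {applicant 4, applicant 7} has only 1 neighbour ({job G}), so by Hall's theorem at most 6 of the 7 applicants can be matched.
Hence no matching covers every applicant.

No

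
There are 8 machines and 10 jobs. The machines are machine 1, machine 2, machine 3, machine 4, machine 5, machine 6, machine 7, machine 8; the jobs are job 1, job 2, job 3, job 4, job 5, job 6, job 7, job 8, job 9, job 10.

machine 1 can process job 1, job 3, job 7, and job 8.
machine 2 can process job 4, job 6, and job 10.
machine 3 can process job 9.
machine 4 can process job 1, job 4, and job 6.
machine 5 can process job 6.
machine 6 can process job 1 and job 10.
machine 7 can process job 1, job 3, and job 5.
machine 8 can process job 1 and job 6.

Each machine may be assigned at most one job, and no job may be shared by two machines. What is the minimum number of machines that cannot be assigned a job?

One maximum matching: machine 1–job 8, machine 2–job 10, machine 3–job 9, machine 4–job 4, machine 5–job 6, machine 6–job 1, machine 7–job 3.
The set {machine 2, machine 4, machine 5, machine 6, machine 8} has only 4 neighbours ({job 1, job 10, job 4, job 6}), so by Hall's theorem at most 7 of the 8 machines can be matched.
That matches 7 of the 8, leaving 1 unmatched; no matching can do better.

1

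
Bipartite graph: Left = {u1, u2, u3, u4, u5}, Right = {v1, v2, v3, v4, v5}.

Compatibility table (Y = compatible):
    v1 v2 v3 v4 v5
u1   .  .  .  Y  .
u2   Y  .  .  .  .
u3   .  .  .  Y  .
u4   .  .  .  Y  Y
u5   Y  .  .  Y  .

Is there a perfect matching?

No

The set {u1, u2, u3, u5} has only 2 neighbours ({v1, v4}), so by Hall's theorem at most 3 of the 5 left vertices can be matched.
Hence no matching covers every left vertex.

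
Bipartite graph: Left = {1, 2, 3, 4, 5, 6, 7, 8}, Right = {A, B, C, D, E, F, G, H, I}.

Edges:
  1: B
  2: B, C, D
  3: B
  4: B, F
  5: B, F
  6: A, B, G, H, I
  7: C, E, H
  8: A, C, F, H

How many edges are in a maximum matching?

For example, pair 1→B, 2→D, 4→F, 6→G, 7→E, 8→C.
The set {1, 3, 4, 5} has only 2 neighbours ({B, F}), so by Hall's theorem at most 6 of the 8 left vertices can be matched.

6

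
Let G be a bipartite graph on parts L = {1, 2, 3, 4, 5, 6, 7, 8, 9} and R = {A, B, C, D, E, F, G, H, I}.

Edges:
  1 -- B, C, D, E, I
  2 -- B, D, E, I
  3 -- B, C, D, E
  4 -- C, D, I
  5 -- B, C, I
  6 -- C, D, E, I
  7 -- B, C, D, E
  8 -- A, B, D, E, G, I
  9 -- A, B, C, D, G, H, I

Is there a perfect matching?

The set {1, 2, 3, 4, 5, 6, 7} has only 5 neighbours ({B, C, D, E, I}), so by Hall's theorem at most 7 of the 9 left vertices can be matched.
Hence no matching covers every left vertex.

No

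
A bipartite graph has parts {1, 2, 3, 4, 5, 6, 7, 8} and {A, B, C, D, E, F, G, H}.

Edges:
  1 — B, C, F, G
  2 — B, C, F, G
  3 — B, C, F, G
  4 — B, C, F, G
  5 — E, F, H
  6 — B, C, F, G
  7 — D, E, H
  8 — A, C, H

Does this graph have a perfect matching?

The set {1, 2, 3, 4, 6} has only 4 neighbours ({B, C, F, G}), so by Hall's theorem at most 7 of the 8 left vertices can be matched.
Hence no matching covers every left vertex.

No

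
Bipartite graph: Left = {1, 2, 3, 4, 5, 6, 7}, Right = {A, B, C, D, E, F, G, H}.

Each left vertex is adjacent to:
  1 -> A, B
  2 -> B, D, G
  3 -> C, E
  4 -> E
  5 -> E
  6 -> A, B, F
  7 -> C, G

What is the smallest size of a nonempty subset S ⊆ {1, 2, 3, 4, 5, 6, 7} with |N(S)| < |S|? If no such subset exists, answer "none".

2

Take S = {4, 5}. Its neighbourhood is {E}, so |N(S)| = 1 < |S| = 2.
No single vertex violates Hall's condition since each has at least one neighbour, so 2 is the minimum.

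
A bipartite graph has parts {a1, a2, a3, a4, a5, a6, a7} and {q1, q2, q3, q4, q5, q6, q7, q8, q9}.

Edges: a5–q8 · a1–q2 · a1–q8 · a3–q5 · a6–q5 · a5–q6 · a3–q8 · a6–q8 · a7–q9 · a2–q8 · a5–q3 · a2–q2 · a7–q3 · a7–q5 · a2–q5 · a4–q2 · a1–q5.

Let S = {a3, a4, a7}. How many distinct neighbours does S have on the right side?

5

The union of neighbours of {a3, a4, a7} is {q2, q3, q5, q8, q9}, which has 5 elements.
Since |N(S)| = 5 ≥ |S| = 3, Hall's condition holds for this subset.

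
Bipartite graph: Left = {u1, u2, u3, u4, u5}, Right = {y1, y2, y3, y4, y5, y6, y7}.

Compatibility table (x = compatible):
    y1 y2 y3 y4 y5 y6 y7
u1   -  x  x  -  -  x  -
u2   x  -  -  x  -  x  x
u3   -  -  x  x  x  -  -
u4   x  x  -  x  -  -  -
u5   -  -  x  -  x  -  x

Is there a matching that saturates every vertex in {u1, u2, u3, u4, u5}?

A valid assignment of size 5: u1→y2, u2→y7, u3→y4, u4→y1, u5→y3.
All 5 left vertices are covered.

Yes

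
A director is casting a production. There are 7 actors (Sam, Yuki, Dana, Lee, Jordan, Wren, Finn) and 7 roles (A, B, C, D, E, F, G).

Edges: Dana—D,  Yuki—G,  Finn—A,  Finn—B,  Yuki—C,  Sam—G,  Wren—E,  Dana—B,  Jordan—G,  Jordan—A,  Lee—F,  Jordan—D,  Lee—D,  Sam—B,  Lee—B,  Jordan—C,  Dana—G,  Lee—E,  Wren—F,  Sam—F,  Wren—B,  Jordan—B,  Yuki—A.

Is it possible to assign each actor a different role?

Yes

For example, pair Sam→F, Yuki→C, Dana→G, Lee→D, Jordan→A, Wren→E, Finn→B.
All 7 actors are covered.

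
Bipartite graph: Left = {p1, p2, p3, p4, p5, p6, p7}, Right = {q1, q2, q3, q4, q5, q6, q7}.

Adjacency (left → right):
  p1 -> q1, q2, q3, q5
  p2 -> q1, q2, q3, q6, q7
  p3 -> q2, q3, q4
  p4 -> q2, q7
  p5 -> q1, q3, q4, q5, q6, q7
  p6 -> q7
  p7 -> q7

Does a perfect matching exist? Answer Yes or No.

The set {p6, p7} has only 1 neighbour ({q7}), so by Hall's theorem at most 6 of the 7 left vertices can be matched.
Hence no matching covers every left vertex.

No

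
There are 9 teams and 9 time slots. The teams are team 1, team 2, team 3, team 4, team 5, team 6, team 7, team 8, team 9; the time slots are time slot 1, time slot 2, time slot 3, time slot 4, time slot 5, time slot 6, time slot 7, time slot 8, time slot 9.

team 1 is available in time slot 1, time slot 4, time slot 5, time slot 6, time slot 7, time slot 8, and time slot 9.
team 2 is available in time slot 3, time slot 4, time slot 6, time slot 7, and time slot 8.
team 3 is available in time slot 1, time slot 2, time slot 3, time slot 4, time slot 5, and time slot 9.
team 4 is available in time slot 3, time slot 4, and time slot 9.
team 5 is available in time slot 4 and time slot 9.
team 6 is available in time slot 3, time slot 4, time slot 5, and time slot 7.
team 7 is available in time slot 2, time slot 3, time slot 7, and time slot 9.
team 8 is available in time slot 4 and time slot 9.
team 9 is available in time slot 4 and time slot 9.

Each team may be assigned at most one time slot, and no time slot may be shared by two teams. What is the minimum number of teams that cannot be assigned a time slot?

One maximum matching: team 1-time slot 5, team 2-time slot 8, team 3-time slot 1, team 4-time slot 3, team 5-time slot 9, team 6-time slot 7, team 7-time slot 2, team 8-time slot 4.
The set {team 5, team 8, team 9} has only 2 neighbours ({time slot 4, time slot 9}), so by Hall's theorem at most 8 of the 9 teams can be matched.
That matches 8 of the 9, leaving 1 unmatched; no matching can do better.

1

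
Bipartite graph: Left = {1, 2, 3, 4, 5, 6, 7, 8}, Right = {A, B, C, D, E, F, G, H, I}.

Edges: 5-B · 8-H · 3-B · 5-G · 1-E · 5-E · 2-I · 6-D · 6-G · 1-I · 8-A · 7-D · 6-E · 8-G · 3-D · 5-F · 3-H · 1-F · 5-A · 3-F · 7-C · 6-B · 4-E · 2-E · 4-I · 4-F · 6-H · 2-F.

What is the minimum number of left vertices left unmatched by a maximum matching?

A valid assignment of size 8: 1–I, 2–F, 3–B, 4–E, 5–A, 6–H, 7–C, 8–G.
This saturates every left vertex, so 8 is the maximum.
That matches 8 of the 8, leaving 0 unmatched; no matching can do better.

0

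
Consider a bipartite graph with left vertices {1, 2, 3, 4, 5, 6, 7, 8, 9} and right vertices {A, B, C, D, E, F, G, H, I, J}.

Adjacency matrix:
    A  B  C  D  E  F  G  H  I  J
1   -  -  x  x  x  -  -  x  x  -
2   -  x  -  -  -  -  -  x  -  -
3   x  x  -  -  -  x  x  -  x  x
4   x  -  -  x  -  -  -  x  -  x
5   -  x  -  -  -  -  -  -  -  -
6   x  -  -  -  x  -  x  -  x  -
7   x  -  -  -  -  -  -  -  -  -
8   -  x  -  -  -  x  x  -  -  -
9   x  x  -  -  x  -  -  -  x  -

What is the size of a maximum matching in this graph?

One maximum matching: 1-D, 2-H, 3-G, 4-J, 5-B, 6-E, 7-A, 8-F, 9-I.
All 9 left vertices are matched, so no larger matching exists.

9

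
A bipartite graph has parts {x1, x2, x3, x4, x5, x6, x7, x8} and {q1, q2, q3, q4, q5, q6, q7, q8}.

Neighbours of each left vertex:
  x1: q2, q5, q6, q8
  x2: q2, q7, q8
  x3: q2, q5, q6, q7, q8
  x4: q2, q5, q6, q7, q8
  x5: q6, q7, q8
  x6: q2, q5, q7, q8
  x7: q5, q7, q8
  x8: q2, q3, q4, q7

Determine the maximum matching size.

A valid assignment of size 6: x1→q5, x2→q2, x3→q7, x4→q6, x5→q8, x8→q4.
The set {x1, x2, x3, x4, x5, x6, x7} has only 5 neighbours ({q2, q5, q6, q7, q8}), so by Hall's theorem at most 6 of the 8 left vertices can be matched.

6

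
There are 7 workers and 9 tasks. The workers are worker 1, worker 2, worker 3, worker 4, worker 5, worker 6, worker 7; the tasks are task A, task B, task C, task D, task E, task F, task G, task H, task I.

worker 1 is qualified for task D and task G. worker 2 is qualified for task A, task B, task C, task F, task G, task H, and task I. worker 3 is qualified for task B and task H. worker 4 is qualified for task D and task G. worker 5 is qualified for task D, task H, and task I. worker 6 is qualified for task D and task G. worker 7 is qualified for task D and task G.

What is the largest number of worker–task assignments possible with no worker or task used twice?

5

A valid assignment of size 5: worker 1–task G, worker 2–task A, worker 3–task H, worker 4–task D, worker 5–task I.
The set {worker 1, worker 4, worker 6, worker 7} has only 2 neighbours ({task D, task G}), so by Hall's theorem at most 5 of the 7 workers can be matched.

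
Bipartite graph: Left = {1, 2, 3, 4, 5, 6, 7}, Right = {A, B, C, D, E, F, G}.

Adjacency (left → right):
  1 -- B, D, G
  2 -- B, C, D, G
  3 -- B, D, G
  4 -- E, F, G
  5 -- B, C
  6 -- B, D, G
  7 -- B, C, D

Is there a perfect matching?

The set {1, 2, 3, 5, 6, 7} has only 4 neighbours ({B, C, D, G}), so by Hall's theorem at most 5 of the 7 left vertices can be matched.
Hence no matching covers every left vertex.

No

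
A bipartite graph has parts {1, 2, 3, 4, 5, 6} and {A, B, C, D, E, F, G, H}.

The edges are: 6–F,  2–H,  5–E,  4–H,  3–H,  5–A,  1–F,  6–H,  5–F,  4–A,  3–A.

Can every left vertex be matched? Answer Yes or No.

No

The set {1, 2, 3, 4, 6} has only 3 neighbours ({A, F, H}), so by Hall's theorem at most 4 of the 6 left vertices can be matched.
Hence no matching covers every left vertex.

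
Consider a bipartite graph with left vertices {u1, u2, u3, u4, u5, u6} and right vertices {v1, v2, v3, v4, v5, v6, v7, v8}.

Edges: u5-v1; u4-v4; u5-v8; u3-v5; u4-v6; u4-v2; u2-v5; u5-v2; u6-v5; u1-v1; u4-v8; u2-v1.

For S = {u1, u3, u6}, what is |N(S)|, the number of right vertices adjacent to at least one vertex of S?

The union of neighbours of {u1, u3, u6} is {v1, v5}, which has 2 elements.
Since |N(S)| = 2 < |S| = 3, Hall's condition fails for this subset.

2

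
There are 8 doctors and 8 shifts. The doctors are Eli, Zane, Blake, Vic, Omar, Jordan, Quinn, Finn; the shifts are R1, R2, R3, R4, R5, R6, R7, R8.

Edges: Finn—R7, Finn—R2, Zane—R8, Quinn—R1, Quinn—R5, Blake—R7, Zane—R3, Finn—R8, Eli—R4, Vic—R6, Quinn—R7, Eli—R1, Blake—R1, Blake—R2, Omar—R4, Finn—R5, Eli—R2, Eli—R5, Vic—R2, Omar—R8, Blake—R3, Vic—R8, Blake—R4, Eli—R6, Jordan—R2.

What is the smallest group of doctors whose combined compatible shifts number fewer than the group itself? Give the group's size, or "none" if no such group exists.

A matching saturating every doctor exists, for instance Eli→R6, Zane→R3, Blake→R1, Vic→R8, Omar→R4, Jordan→R2, Quinn→R5, Finn→R7.
By Hall's marriage theorem, this means |N(S)| ≥ |S| for every subset S, so no violating subset exists.

none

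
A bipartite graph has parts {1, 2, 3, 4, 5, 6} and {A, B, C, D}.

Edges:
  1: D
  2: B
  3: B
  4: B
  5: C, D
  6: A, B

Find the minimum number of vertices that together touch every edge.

The 4 edges 1–D, 2–B, 5–C, 6–A form a matching, so any vertex cover needs at least 4 vertices (one per matched edge).
Conversely {1, 5, 6, B} meets every edge and has exactly 4 vertices, so 4 is optimal.

4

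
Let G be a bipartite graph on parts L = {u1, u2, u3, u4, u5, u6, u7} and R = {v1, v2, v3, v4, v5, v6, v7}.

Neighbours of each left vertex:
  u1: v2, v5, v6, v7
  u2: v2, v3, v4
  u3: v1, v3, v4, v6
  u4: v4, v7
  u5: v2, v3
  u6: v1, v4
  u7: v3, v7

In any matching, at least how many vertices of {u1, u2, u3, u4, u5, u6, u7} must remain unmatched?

A valid assignment of size 7: u1→v5, u2→v3, u3→v6, u4→v4, u5→v2, u6→v1, u7→v7.
This saturates every left vertex, so 7 is the maximum.
That matches 7 of the 7, leaving 0 unmatched; no matching can do better.

0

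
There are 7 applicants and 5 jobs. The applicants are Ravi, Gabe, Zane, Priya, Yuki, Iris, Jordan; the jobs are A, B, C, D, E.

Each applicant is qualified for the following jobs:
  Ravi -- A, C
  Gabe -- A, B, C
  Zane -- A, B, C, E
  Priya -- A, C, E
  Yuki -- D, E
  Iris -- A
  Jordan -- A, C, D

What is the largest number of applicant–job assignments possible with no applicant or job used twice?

5

For example, pair Ravi→A, Gabe→C, Zane→B, Priya→E, Yuki→D.
The set {Ravi, Gabe, Zane, Priya, Yuki, Iris, Jordan} has only 5 neighbours ({A, B, C, D, E}), so by Hall's theorem at most 5 of the 7 applicants can be matched.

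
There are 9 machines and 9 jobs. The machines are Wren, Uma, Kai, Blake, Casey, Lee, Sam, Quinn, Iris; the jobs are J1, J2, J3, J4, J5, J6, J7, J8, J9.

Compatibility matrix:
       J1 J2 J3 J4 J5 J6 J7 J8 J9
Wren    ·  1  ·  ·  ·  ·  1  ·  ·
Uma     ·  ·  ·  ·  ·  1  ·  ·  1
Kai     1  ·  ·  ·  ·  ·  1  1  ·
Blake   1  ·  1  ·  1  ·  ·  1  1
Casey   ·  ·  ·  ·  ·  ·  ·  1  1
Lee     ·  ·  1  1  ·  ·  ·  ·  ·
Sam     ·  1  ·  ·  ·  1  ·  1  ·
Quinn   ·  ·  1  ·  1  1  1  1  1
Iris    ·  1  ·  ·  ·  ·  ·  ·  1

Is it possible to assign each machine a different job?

A valid assignment of size 9: Wren–J7, Uma–J6, Kai–J1, Blake–J5, Casey–J8, Lee–J4, Sam–J2, Quinn–J3, Iris–J9.
All 9 machines are covered.

Yes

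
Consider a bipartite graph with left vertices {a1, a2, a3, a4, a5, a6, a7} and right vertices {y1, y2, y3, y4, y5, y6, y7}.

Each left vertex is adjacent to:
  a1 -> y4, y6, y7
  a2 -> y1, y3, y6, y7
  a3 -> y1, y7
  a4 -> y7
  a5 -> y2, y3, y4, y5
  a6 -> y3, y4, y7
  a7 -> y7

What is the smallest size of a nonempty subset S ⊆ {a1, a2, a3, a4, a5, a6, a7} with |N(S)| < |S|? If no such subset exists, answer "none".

Take S = {a4, a7}. Its neighbourhood is {y7}, so |N(S)| = 1 < |S| = 2.
No single vertex violates Hall's condition since each has at least one neighbour, so 2 is the minimum.

2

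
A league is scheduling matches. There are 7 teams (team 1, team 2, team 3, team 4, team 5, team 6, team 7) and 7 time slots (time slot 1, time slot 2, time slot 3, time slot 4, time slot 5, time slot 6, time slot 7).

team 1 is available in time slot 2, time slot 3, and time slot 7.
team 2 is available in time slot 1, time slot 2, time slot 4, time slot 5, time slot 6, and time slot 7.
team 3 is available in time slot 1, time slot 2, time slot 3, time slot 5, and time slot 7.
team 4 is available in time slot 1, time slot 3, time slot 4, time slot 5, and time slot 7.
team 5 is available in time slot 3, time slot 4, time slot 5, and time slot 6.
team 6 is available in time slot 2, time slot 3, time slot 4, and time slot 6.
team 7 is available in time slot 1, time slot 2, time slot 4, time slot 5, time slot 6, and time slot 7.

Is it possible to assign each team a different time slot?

A valid assignment of size 7: team 1-time slot 3, team 2-time slot 4, team 3-time slot 7, team 4-time slot 1, team 5-time slot 6, team 6-time slot 2, team 7-time slot 5.
Every team is matched, so this is a perfect matching.

Yes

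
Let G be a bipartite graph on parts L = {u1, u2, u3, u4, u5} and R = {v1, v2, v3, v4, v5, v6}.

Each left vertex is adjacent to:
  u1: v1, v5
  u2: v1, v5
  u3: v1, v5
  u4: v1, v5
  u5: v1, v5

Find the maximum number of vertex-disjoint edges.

For example, pair u1-v5, u2-v1.
The set {u1, u2, u3, u4, u5} has only 2 neighbours ({v1, v5}), so by Hall's theorem at most 2 of the 5 left vertices can be matched.

2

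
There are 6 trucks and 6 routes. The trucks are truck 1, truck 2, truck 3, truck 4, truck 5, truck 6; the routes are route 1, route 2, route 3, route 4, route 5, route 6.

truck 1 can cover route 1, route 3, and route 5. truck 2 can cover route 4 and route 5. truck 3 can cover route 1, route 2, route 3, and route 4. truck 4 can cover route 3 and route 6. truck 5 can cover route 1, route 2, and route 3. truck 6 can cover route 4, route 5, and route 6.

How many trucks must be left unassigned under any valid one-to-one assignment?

0

A valid assignment of size 6: truck 1→route 1, truck 2→route 5, truck 3→route 4, truck 4→route 3, truck 5→route 2, truck 6→route 6.
All 6 trucks are matched, so no larger matching exists.
That matches 6 of the 6, leaving 0 unmatched; no matching can do better.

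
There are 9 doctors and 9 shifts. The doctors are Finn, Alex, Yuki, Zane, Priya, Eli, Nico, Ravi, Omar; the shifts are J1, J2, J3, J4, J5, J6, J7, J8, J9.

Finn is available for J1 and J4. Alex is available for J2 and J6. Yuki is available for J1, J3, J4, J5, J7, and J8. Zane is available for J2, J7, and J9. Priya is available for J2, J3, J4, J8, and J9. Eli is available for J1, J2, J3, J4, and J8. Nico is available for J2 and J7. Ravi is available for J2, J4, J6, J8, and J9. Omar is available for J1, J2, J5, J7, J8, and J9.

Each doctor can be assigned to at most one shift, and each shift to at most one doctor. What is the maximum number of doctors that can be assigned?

9

A valid assignment of size 9: Finn-J4, Alex-J6, Yuki-J5, Zane-J7, Priya-J3, Eli-J1, Nico-J2, Ravi-J8, Omar-J9.
All 9 doctors are matched, so no larger matching exists.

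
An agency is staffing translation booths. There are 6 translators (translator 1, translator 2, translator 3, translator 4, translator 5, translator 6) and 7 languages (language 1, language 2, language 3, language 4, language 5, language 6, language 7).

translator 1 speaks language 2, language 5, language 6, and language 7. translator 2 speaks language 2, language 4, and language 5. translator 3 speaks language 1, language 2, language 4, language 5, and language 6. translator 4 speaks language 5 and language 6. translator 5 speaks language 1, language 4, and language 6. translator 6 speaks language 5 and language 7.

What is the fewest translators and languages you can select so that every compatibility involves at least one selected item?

6

A maximum matching has 6 edges (e.g. translator 1–language 6, translator 2–language 2, translator 3–language 1, translator 4–language 5, translator 5–language 4, translator 6–language 7).
By König's theorem the minimum vertex cover has the same size. One such cover is {translator 1, translator 2, translator 3, translator 4, translator 5, translator 6}.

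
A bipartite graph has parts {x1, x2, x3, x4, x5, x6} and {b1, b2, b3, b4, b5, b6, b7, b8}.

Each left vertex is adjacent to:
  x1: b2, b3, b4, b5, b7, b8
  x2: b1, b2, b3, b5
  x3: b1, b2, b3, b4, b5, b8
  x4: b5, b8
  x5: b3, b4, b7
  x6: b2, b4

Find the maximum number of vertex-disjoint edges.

One maximum matching: x1–b7, x2–b2, x3–b1, x4–b5, x5–b3, x6–b4.
All 6 left vertices are matched, so no larger matching exists.

6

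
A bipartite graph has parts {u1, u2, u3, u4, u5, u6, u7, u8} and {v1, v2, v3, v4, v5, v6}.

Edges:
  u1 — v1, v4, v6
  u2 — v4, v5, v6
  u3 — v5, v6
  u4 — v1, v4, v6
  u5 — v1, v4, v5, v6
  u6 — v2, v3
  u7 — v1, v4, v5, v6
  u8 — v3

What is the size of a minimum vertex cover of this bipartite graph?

6

The 6 edges u1–v1, u2–v4, u3–v5, u4–v6, u6–v2, u8–v3 form a matching, so any vertex cover needs at least 6 vertices (one per matched edge).
Conversely {u6, u8, v1, v4, v5, v6} meets every edge and has exactly 6 vertices, so 6 is optimal.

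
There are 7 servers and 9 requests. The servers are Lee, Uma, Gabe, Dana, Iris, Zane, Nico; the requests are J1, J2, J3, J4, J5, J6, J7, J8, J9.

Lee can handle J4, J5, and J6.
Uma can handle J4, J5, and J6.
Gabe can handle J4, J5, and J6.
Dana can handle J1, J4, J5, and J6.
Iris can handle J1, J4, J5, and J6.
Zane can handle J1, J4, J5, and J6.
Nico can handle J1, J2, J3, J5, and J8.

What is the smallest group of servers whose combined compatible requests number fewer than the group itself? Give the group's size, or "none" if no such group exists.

Take S = {Lee, Uma, Gabe, Dana, Iris}. Its neighbourhood is {J1, J4, J5, J6}, so |N(S)| = 4 < |S| = 5.
Every subset of size less than 5 has at least as many neighbours as members, so 5 is the minimum.

5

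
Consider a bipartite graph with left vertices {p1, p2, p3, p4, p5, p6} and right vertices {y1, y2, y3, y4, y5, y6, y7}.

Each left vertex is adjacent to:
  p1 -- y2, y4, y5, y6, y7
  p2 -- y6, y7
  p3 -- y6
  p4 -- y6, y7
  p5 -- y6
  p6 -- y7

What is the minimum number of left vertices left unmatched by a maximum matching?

3

One maximum matching: p1–y4, p2–y7, p3–y6.
The set {p2, p3, p4, p5, p6} has only 2 neighbours ({y6, y7}), so by Hall's theorem at most 3 of the 6 left vertices can be matched.
That matches 3 of the 6, leaving 3 unmatched; no matching can do better.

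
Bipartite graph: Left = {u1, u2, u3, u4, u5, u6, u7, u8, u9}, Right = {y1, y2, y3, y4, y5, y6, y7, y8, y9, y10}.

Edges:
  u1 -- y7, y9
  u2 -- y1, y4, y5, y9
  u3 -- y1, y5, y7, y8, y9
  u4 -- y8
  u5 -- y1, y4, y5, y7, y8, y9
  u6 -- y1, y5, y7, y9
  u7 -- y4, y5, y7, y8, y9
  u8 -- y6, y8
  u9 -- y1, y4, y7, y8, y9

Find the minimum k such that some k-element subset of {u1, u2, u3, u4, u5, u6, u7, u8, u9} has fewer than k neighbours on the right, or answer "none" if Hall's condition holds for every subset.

Take S = {u1, u2, u3, u4, u5, u6, u7}. Its neighbourhood is {y1, y4, y5, y7, y8, y9}, so |N(S)| = 6 < |S| = 7.
Every subset of size less than 7 has at least as many neighbours as members, so 7 is the minimum.

7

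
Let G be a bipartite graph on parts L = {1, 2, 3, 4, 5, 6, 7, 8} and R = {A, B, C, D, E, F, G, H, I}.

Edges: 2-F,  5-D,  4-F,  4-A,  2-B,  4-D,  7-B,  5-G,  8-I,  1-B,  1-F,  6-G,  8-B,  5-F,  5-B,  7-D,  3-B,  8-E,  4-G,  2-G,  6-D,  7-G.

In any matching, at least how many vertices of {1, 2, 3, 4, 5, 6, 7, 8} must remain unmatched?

For example, pair 1–F, 2–G, 3–B, 4–A, 5–D, 8–E.
The set {1, 2, 3, 5, 6, 7} has only 4 neighbours ({B, D, F, G}), so by Hall's theorem at most 6 of the 8 left vertices can be matched.
That matches 6 of the 8, leaving 2 unmatched; no matching can do better.

2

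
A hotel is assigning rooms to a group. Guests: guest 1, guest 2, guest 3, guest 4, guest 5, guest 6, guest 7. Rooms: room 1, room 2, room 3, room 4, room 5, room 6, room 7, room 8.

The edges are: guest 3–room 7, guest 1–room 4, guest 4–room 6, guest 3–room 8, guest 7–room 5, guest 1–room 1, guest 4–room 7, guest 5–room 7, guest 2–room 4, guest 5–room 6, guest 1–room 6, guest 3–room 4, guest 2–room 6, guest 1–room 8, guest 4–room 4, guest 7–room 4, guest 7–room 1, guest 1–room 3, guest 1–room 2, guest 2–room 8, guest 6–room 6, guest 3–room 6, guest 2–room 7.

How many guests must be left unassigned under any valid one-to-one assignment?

For example, pair guest 1-room 2, guest 2-room 8, guest 3-room 6, guest 4-room 4, guest 5-room 7, guest 7-room 1.
The set {guest 2, guest 3, guest 4, guest 5, guest 6} has only 4 neighbours ({room 4, room 6, room 7, room 8}), so by Hall's theorem at most 6 of the 7 guests can be matched.
That matches 6 of the 7, leaving 1 unmatched; no matching can do better.

1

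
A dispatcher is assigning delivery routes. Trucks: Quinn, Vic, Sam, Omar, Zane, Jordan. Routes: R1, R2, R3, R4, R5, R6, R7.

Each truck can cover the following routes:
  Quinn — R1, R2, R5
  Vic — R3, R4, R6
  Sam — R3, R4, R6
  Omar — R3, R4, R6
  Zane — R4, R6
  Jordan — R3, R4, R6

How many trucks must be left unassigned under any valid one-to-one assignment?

One maximum matching: Quinn→R5, Vic→R3, Sam→R6, Omar→R4.
The set {Vic, Sam, Omar, Zane, Jordan} has only 3 neighbours ({R3, R4, R6}), so by Hall's theorem at most 4 of the 6 trucks can be matched.
That matches 4 of the 6, leaving 2 unmatched; no matching can do better.

2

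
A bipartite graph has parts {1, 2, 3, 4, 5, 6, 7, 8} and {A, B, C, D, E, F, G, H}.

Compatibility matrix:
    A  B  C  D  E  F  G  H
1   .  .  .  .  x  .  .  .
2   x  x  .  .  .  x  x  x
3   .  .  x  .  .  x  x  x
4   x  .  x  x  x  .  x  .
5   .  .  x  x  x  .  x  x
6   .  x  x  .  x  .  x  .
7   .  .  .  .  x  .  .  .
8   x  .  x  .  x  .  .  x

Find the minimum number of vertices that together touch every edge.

7

The 7 edges 1–E, 2–H, 3–F, 4–A, 5–G, 6–B, 8–C form a matching, so any vertex cover needs at least 7 vertices (one per matched edge).
Conversely {2, 3, 4, 5, 6, 8, E} meets every edge and has exactly 7 vertices, so 7 is optimal.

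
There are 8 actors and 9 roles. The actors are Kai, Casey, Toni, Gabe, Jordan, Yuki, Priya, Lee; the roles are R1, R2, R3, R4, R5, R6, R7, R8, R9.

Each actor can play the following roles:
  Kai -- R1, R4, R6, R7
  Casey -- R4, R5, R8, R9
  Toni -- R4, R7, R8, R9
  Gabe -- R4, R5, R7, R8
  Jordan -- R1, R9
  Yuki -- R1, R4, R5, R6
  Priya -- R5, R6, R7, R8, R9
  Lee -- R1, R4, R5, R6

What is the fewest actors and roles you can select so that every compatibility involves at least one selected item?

7

A maximum matching has 7 edges (e.g. Kai–R6, Casey–R8, Toni–R7, Gabe–R5, Jordan–R1, Yuki–R4, Priya–R9).
By König's theorem the minimum vertex cover has the same size. One such cover is {R1, R4, R5, R6, R7, R8, R9}.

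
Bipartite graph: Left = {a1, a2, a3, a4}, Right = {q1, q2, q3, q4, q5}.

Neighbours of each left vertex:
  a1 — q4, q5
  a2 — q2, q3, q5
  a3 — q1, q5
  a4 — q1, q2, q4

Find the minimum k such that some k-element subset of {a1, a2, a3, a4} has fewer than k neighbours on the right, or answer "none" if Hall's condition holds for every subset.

A matching saturating every left vertex exists, for instance a1→q4, a2→q5, a3→q1, a4→q2.
By Hall's marriage theorem, this means |N(S)| ≥ |S| for every subset S, so no violating subset exists.

none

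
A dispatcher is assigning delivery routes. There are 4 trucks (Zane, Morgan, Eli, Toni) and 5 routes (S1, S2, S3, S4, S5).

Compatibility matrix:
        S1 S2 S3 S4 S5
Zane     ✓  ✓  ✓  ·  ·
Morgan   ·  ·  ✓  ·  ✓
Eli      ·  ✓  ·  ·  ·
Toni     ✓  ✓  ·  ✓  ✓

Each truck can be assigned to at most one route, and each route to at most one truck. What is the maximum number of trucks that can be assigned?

For example, pair Zane→S3, Morgan→S5, Eli→S2, Toni→S4.
All 4 trucks are matched, so no larger matching exists.

4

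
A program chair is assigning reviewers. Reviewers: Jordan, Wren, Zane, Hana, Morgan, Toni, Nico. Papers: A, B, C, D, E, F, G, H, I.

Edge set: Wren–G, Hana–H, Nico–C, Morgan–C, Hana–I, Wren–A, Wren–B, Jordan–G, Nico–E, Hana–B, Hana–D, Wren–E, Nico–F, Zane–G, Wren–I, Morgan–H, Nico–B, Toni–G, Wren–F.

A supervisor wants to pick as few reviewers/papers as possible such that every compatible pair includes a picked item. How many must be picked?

5

{Wren, Hana, Morgan, Nico, G} is a vertex cover of size 5: every edge has an endpoint in this set.
No smaller cover exists because Jordan–G, Wren–A, Hana–D, Morgan–C, Nico–B is a matching of size 5, and a cover must include an endpoint of each of these disjoint edges (König's theorem).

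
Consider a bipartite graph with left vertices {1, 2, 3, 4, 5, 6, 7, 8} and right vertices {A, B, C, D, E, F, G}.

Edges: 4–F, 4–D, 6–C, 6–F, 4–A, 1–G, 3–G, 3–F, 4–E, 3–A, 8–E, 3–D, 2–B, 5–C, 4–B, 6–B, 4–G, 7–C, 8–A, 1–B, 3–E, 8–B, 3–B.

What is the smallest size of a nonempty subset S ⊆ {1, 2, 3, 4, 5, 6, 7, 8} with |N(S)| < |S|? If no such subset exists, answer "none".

2

Take S = {5, 7}. Its neighbourhood is {C}, so |N(S)| = 1 < |S| = 2.
No single vertex violates Hall's condition since each has at least one neighbour, so 2 is the minimum.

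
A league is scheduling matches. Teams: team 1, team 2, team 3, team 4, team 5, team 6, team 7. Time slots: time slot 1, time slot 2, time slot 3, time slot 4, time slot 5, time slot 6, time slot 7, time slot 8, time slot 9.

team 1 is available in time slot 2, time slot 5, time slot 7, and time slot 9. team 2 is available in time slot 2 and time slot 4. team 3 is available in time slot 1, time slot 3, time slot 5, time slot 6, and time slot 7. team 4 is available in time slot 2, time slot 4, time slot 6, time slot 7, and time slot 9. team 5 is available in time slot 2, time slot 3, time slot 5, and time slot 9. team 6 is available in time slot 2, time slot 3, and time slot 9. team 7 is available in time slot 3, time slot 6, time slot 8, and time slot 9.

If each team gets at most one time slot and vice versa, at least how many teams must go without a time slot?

One maximum matching: team 1–time slot 5, team 2–time slot 4, team 3–time slot 1, team 4–time slot 7, team 5–time slot 9, team 6–time slot 2, team 7–time slot 3.
All 7 teams are matched, so no larger matching exists.
That matches 7 of the 7, leaving 0 unmatched; no matching can do better.

0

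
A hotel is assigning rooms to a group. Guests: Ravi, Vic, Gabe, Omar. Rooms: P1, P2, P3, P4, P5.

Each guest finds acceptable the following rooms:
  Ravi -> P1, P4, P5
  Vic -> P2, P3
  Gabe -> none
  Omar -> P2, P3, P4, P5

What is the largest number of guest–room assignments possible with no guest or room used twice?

One maximum matching: Ravi→P1, Vic→P3, Omar→P5.
The set {Gabe} has only 0 neighbours (∅), so by Hall's theorem at most 3 of the 4 guests can be matched.

3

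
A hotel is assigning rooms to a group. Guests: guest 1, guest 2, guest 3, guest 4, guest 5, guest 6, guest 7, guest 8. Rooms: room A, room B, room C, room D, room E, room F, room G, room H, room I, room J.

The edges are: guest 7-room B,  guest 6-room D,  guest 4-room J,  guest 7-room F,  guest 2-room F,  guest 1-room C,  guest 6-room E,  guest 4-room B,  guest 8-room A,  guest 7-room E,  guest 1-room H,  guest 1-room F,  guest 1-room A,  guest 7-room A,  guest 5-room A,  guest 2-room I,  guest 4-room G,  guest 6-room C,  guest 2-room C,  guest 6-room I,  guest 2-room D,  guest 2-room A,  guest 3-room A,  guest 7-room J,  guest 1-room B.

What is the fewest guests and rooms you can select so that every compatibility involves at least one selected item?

The 6 edges guest 1–room C, guest 2–room D, guest 3–room A, guest 4–room G, guest 6–room I, guest 7–room J form a matching, so any vertex cover needs at least 6 vertices (one per matched edge).
Conversely {guest 1, guest 2, guest 4, guest 6, guest 7, room A} meets every edge and has exactly 6 vertices, so 6 is optimal.

6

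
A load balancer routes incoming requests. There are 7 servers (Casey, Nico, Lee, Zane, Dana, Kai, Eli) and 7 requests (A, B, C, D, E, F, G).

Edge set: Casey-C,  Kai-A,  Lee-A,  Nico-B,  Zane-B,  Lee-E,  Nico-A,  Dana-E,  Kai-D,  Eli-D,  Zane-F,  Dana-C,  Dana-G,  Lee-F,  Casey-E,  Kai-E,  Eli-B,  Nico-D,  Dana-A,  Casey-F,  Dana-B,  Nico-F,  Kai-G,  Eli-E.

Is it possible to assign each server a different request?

Yes

For example, pair Casey→C, Nico→A, Lee→E, Zane→F, Dana→G, Kai→D, Eli→B.
All 7 servers are covered.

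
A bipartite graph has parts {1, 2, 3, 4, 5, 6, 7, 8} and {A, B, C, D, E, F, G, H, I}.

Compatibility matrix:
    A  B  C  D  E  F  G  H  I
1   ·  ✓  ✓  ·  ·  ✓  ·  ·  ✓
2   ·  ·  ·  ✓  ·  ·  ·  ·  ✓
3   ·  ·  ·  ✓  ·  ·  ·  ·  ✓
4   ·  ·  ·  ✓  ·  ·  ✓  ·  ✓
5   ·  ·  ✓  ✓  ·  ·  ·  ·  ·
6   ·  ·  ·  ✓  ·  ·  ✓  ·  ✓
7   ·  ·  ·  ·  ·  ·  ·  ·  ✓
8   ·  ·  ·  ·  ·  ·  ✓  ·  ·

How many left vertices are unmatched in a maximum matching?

3

A valid assignment of size 5: 1-B, 2-I, 3-D, 4-G, 5-C.
The set {2, 3, 4, 6, 7, 8} has only 3 neighbours ({D, G, I}), so by Hall's theorem at most 5 of the 8 left vertices can be matched.
That matches 5 of the 8, leaving 3 unmatched; no matching can do better.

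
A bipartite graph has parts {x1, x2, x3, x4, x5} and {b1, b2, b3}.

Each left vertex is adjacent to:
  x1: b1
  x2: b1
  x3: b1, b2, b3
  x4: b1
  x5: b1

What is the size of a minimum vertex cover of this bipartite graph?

A maximum matching has 2 edges (e.g. x1–b1, x3–b3).
By König's theorem the minimum vertex cover has the same size. One such cover is {x3, b1}.

2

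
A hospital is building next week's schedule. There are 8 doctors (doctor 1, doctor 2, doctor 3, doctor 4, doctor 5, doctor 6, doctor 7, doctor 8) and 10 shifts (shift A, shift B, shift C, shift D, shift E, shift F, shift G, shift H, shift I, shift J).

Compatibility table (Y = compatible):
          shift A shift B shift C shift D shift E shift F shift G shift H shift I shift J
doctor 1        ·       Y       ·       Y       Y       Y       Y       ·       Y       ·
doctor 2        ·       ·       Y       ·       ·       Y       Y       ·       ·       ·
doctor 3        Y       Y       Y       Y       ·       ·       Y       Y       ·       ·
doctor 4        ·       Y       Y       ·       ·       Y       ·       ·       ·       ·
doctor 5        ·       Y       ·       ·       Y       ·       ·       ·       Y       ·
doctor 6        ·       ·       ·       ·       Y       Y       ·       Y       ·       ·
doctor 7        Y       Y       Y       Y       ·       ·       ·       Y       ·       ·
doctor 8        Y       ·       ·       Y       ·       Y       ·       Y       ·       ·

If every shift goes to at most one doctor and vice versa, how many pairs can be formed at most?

8

One maximum matching: doctor 1→shift G, doctor 2→shift C, doctor 3→shift A, doctor 4→shift B, doctor 5→shift I, doctor 6→shift E, doctor 7→shift D, doctor 8→shift F.
This saturates every doctor, so 8 is the maximum.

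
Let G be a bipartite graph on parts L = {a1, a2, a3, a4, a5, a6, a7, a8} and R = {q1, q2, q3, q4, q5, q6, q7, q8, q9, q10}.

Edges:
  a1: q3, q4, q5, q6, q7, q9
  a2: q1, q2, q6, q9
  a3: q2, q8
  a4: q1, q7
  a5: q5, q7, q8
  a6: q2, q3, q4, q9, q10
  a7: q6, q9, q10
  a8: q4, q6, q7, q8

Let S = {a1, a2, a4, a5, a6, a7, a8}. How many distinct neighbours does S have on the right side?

10

The union of neighbours of {a1, a2, a4, a5, a6, a7, a8} is {q1, q2, q3, q4, q5, q6, q7, q8, q9, q10}, which has 10 elements.
Since |N(S)| = 10 ≥ |S| = 7, Hall's condition holds for this subset.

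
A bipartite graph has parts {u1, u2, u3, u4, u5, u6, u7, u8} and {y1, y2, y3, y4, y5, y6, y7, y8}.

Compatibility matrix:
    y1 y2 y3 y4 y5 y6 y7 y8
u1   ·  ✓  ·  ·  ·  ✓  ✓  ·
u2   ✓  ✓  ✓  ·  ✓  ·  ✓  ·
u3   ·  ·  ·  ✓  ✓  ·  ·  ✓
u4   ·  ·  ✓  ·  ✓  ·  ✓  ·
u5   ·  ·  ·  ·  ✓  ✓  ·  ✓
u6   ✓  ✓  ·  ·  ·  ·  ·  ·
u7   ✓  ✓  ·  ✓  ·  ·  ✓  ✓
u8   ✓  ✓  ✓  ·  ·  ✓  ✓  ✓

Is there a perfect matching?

Yes

One maximum matching: u1-y2, u2-y3, u3-y8, u4-y5, u5-y6, u6-y1, u7-y4, u8-y7.
Every left vertex is matched, so this is a perfect matching.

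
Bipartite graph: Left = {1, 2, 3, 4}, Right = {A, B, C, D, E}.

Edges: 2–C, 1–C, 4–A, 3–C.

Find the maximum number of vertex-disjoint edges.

2

For example, pair 1-C, 4-A.
The set {1, 2, 3} has only 1 neighbour ({C}), so by Hall's theorem at most 2 of the 4 left vertices can be matched.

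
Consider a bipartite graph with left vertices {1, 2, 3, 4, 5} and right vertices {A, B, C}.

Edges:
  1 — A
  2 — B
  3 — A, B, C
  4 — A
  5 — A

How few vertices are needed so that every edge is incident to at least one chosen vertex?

3

{2, 3, A} is a vertex cover of size 3: every edge has an endpoint in this set.
No smaller cover exists because 1–A, 2–B, 3–C is a matching of size 3, and a cover must include an endpoint of each of these disjoint edges (König's theorem).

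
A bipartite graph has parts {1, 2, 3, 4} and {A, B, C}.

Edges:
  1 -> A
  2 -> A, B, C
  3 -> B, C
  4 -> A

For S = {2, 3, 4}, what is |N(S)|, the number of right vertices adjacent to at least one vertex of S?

The union of neighbours of {2, 3, 4} is {A, B, C}, which has 3 elements.
Since |N(S)| = 3 ≥ |S| = 3, Hall's condition holds for this subset.

3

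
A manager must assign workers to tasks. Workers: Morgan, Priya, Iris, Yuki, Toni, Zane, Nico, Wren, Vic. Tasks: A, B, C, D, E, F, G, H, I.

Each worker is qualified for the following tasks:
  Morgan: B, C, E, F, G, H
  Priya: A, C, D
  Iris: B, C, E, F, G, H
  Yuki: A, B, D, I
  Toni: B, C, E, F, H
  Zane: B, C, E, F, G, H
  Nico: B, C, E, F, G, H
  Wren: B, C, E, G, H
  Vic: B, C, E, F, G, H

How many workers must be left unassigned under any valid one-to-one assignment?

For example, pair Morgan→B, Priya→D, Iris→C, Yuki→I, Toni→F, Zane→H, Nico→E, Wren→G.
The set {Morgan, Iris, Toni, Zane, Nico, Wren, Vic} has only 6 neighbours ({B, C, E, F, G, H}), so by Hall's theorem at most 8 of the 9 workers can be matched.
That matches 8 of the 9, leaving 1 unmatched; no matching can do better.

1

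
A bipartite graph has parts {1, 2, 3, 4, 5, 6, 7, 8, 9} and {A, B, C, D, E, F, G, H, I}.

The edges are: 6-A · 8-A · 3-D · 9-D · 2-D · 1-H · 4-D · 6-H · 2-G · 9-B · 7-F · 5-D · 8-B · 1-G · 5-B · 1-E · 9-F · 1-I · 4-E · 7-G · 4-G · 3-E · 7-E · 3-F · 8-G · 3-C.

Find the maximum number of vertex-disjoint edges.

9

A valid assignment of size 9: 1→I, 2→G, 3→C, 4→E, 5→D, 6→H, 7→F, 8→A, 9→B.
This saturates every left vertex, so 9 is the maximum.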